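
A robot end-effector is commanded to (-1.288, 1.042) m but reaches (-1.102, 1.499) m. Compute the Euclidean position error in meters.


dx = -1.102 - (-1.288) = 0.1860, dy = 1.499 - (1.042) = 0.4570
err = sqrt(0.034596 + 0.208849) = 0.4934

0.4934 m


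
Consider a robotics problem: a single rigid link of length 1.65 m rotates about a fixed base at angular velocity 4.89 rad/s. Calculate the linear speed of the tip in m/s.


v = L*omega = 1.65 * 4.89 = 8.0685

8.0685 m/s


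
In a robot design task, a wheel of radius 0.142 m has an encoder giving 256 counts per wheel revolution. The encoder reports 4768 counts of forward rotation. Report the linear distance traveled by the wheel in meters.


revs = 4768/256 = 18.625000
d = revs * 2*pi*r = 18.625000 * 2*pi*0.142 = 16.6175

16.6175 m


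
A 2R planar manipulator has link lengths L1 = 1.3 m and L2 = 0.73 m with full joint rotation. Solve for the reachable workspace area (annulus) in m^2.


r_max = L1 + L2 = 2.0300, r_min = |L1 - L2| = 0.5700
A = pi*(r_max^2 - r_min^2) = pi*(4.1209 - 0.3249) = 11.9255

11.9255 m^2


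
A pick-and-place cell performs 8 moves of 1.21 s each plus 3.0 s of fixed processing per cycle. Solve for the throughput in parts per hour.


T_cycle = 8*1.21 + 3.0 = 12.6800 s
rate = 3600/T = 283.9117

283.9117 parts/hour


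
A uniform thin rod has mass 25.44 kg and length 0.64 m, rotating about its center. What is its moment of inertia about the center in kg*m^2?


I = (1/12)*m*L^2 = (1/12)*25.44*0.64^2 = 0.8684

0.8684 kg*m^2


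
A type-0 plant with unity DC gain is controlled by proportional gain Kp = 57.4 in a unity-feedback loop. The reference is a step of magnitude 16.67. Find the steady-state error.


e_ss = R/(1 + Kp) = 16.67/(1 + 57.4) = 16.67/58.4000 = 0.2854

0.2854


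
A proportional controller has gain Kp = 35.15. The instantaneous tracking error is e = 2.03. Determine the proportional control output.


u_P = Kp * e = 35.15 * 2.03 = 71.3545

71.3545


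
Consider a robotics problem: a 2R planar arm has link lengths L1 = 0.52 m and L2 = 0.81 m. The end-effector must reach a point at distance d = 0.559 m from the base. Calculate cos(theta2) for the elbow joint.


cos(th2) = (d^2 - L1^2 - L2^2)/(2*L1*L2) = (0.559^2 - 0.52^2 - 0.81^2)/(2*0.52*0.81) = -0.7289

-0.7289


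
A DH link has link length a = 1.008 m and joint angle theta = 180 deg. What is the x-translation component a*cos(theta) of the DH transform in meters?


a*cos(theta) = 1.008*cos(180 deg) = -1.0080

-1.0080 m


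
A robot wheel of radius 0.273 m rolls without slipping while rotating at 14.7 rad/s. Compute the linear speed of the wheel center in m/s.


v = omega * r = 14.7 * 0.273 = 4.0131

4.0131 m/s


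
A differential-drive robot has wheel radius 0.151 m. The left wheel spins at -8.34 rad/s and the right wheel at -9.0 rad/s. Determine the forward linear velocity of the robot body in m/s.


v = r*(wR + wL)/2 = 0.151*(-9.0 + -8.34)/2 = -1.3092

-1.3092 m/s


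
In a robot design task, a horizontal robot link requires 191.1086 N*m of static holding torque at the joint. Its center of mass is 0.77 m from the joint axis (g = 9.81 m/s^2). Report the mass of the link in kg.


m = tau / (g*L) = 191.1086 / (9.81 * 0.77) = 25.3000

25.3000 kg


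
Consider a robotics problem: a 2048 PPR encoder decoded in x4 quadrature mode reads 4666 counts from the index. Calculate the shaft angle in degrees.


angle = counts * 360 / (PPR*4) = 4666 * 360 / 8192 = 205.0488

205.0488 degrees


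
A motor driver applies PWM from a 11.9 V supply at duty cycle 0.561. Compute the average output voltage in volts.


V_avg = V_supply * D = 11.9*0.561 = 6.6759

6.6759 V


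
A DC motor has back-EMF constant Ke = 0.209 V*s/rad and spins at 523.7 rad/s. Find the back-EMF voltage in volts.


V_emf = Ke * omega = 0.209*523.7 = 109.4533

109.4533 V


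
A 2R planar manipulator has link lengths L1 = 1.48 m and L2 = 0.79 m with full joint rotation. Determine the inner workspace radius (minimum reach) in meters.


r_min = |L1 - L2| = |1.48 - 0.79| = 0.6900

0.6900 m


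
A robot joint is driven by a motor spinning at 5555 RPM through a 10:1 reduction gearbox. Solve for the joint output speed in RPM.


omega_joint = omega_motor / N = 5555 / 10 = 555.5000

555.5000 RPM


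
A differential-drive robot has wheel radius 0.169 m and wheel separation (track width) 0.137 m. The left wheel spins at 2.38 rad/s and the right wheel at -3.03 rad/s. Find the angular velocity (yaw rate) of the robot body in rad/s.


omega = r*(wR - wL)/L = 0.169*(-3.03 - (2.38))/0.137 = -6.6736

-6.6736 rad/s


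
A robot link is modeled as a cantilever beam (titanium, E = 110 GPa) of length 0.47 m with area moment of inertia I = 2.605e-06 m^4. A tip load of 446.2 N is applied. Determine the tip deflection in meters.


delta = F*L^3/(3*E*I) = 446.2*0.47^3/(3*1.100e+11*2.605e-06)
      = 46.3258226/859650 = 5.3889e-05

5.3889e-05 m


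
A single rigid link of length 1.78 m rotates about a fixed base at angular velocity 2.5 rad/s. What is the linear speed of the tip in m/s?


v = L*omega = 1.78 * 2.5 = 4.4500

4.4500 m/s


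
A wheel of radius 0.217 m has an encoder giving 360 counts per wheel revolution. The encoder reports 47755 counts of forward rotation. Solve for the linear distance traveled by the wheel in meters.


revs = 47755/360 = 132.652778
d = revs * 2*pi*r = 132.652778 * 2*pi*0.217 = 180.8656

180.8656 m


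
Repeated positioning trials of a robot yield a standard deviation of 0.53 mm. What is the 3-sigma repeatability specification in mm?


repeatability = 3*sigma = 3*0.53 = 1.5900

1.5900 mm


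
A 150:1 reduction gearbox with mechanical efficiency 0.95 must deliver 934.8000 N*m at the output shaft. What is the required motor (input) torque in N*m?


tau_in = tau_out / (N * eta) = 934.8000 / (150 * 0.95) = 6.5600

6.5600 N*m


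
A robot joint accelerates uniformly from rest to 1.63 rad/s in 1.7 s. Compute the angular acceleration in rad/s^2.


alpha = delta_omega / t = 1.63 / 1.7 = 0.9588

0.9588 rad/s^2


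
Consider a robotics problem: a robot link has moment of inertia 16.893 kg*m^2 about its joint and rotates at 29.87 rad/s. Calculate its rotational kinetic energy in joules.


KE = (1/2)*I*omega^2 = 0.5*16.893*29.87^2 = 7536.1100

7536.1100 J


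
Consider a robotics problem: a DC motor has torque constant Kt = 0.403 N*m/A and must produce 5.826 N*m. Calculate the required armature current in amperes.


I = tau / Kt = 5.826/0.403 = 14.4566

14.4566 A


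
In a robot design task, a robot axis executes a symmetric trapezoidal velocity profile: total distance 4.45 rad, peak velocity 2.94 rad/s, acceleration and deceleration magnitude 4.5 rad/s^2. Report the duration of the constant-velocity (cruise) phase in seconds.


t_acc = v/a = 0.653333 s, d_acc = v^2/(2a) = 0.960400 rad each
d_cruise = 4.45 - 2*0.960400 = 2.529200 rad
t_cruise = d_cruise/v = 2.529200/2.94 = 0.8603

0.8603 s


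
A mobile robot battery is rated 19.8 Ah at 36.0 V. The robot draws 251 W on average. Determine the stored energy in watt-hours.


E = capacity * V = 19.8*36.0 = 712.8000

712.8000 Wh


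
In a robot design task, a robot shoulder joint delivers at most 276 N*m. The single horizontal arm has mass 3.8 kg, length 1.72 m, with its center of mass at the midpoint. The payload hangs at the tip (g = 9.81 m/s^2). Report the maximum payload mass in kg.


tau_arm = m_arm*g*(L/2) = 3.8*9.81*1.72/2 = 32.0591 N*m
tau_payload = tau_max - tau_arm = 276 - 32.0591 = 243.9409
m_payload = tau_payload / (g*L) = 243.9409 / (9.81*1.72) = 14.4573

14.4573 kg


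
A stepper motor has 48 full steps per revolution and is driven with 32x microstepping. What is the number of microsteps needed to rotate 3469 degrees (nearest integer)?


step_size = 360/(48*32) = 360/1536 = 0.234375 deg
n = 3469/(360/1536) = 3469*1536/360 = 14801.0667 -> 14801

14801 steps


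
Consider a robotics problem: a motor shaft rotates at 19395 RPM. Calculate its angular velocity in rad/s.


omega = 19395 * 2*pi/60 = 2031.0397

2031.0397 rad/s


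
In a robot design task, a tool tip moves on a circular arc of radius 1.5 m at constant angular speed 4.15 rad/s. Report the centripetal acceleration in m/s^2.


a_c = omega^2 * r = 4.15^2 * 1.5 = 25.8338

25.8338 m/s^2


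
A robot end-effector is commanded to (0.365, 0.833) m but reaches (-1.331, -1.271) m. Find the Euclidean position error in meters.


dx = -1.331 - (0.365) = -1.6960, dy = -1.271 - (0.833) = -2.1040
err = sqrt(2.876416 + 4.426816) = 2.7024

2.7024 m


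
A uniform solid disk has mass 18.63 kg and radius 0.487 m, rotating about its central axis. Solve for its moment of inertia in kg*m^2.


I = (1/2)*m*R^2 = 0.5*18.63*0.487^2 = 2.2092

2.2092 kg*m^2


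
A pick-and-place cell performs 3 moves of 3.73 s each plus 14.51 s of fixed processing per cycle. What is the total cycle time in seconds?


T = 3*3.73 + 14.51 = 25.7000

25.7000 s


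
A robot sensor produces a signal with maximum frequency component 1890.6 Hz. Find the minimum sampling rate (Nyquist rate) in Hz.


f_s,min = 2*f_max = 2*1890.6 = 3781.2000

3781.2000 Hz


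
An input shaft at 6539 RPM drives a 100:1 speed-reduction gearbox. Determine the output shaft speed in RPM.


omega_out = omega_in / N = 6539 / 100 = 65.3900

65.3900 RPM


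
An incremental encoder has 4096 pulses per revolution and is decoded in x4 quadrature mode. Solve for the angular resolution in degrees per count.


resolution = 360 / (PPR * 4) = 360 / 16384 = 0.0220

0.0220 degrees


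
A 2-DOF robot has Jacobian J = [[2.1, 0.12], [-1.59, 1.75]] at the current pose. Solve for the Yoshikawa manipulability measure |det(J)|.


det(J) = 2.1*1.75 - (0.12)*(-1.59) = 3.8658
|det(J)| = 3.8658

3.8658


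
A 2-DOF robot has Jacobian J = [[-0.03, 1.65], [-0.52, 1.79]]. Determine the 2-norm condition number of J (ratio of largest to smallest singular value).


JJ^T eigenvalues: trace(JJ^T) = 6.1979, det(JJ^T) = det(J)^2 = 0.64689849
s_max^2 = (6.1979 + sqrt(35.82637045))/2 = 6.09170669
s_min^2 = (6.1979 - sqrt(35.82637045))/2 = 0.10619331
kappa = s_max/s_min = sqrt(6.09170669/0.10619331) = 7.5739

7.5739


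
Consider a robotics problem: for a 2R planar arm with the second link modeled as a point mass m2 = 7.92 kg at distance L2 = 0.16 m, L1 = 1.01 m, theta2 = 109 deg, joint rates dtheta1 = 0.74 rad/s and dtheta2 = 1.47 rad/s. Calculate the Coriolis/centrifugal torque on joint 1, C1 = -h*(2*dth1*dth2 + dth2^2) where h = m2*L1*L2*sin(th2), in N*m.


h = m2*L1*L2*sin(th2) = 7.92*1.01*0.16*sin(109 deg) = 1.210143
C1 = -h*(2*0.74*1.47 + 1.47^2) = -1.210143*4.3365 = -5.2478

-5.2478 N*m


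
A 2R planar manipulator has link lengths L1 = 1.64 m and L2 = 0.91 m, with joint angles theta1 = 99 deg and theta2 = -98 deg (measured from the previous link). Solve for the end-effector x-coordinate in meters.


x = L1*cos(th1) + L2*cos(th1+th2) = 1.64*cos(99 deg) + 0.91*cos(1 deg) = 0.6533

0.6533 m


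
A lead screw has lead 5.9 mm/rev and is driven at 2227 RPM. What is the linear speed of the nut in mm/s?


v = lead * (RPM/60) = 5.9*2227/60 = 218.9883

218.9883 mm/s


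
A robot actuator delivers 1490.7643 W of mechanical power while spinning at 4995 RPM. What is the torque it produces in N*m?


omega = 4995 * 2*pi/60 = 523.075177 rad/s
tau = P / omega = 1490.7643 / 523.075177 = 2.8500

2.8500 N*m


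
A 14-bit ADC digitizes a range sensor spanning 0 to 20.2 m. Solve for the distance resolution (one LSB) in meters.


res = range / 2^n = 20.2/2^14 = 20.2/16384 = 0.0012

0.0012 m


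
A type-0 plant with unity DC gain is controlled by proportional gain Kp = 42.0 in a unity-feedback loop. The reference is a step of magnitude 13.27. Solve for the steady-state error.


e_ss = R/(1 + Kp) = 13.27/(1 + 42.0) = 13.27/43.0000 = 0.3086

0.3086


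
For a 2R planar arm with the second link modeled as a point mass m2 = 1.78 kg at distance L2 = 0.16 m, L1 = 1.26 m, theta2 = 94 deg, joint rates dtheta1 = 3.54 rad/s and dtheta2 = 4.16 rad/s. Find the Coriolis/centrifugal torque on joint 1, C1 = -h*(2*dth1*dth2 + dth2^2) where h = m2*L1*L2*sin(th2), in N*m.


h = m2*L1*L2*sin(th2) = 1.78*1.26*0.16*sin(94 deg) = 0.357974
C1 = -h*(2*3.54*4.16 + 4.16^2) = -0.357974*46.7584 = -16.7383

-16.7383 N*m


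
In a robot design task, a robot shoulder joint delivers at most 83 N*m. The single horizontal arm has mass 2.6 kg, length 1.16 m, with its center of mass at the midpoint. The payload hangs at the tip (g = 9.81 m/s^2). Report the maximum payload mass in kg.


tau_arm = m_arm*g*(L/2) = 2.6*9.81*1.16/2 = 14.7935 N*m
tau_payload = tau_max - tau_arm = 83 - 14.7935 = 68.2065
m_payload = tau_payload / (g*L) = 68.2065 / (9.81*1.16) = 5.9938

5.9938 kg


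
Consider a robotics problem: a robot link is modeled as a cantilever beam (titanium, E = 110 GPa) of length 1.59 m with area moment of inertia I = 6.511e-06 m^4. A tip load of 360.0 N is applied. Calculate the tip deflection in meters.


delta = F*L^3/(3*E*I) = 360.0*1.59^3/(3*1.100e+11*6.511e-06)
      = 1447.08444/2148630 = 6.7349e-04

6.7349e-04 m


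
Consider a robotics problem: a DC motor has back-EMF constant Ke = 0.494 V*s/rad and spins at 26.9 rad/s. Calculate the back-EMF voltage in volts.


V_emf = Ke * omega = 0.494*26.9 = 13.2886

13.2886 V


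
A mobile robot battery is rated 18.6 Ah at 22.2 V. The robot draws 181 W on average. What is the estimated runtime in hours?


E = 18.6*22.2 = 412.9200 Wh
t = E/P = 412.9200/181 = 2.2813

2.2813 hours


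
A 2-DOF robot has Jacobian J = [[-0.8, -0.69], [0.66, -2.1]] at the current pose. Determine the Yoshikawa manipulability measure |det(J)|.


det(J) = -0.8*-2.1 - (-0.69)*(0.66) = 2.1354
|det(J)| = 2.1354

2.1354


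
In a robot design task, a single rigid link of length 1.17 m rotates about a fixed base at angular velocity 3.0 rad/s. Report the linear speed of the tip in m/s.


v = L*omega = 1.17 * 3.0 = 3.5100

3.5100 m/s


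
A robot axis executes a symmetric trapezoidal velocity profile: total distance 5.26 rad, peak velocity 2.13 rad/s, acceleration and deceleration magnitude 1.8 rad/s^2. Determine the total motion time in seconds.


t_acc = v/a = 2.13/1.8 = 1.183333 s
d_acc = v^2/(2a) = 1.260250 rad (each ramp)
d_cruise = 5.26 - 2*1.260250 = 2.739500 rad
t_cruise = 2.739500/2.13 = 1.286150 s
t_total = 2*1.183333 + 1.286150 = 3.6528

3.6528 s


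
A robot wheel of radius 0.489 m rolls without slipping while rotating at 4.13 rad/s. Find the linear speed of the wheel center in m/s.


v = omega * r = 4.13 * 0.489 = 2.0196

2.0196 m/s


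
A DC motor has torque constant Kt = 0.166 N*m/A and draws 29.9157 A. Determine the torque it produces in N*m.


tau = Kt * I = 0.166*29.9157 = 4.9660

4.9660 N*m


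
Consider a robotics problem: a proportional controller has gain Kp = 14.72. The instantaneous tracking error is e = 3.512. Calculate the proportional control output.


u_P = Kp * e = 14.72 * 3.512 = 51.6966

51.6966


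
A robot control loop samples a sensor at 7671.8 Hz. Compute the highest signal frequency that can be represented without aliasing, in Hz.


f_max = f_s/2 = 7671.8/2 = 3835.9000

3835.9000 Hz


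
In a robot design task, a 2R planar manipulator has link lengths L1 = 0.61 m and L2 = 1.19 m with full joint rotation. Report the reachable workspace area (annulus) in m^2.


r_max = L1 + L2 = 1.8000, r_min = |L1 - L2| = 0.5800
A = pi*(r_max^2 - r_min^2) = pi*(3.2400 - 0.3364) = 9.1219

9.1219 m^2


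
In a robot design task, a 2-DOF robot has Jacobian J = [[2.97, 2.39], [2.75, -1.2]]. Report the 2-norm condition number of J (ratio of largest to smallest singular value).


JJ^T eigenvalues: trace(JJ^T) = 23.5355, det(JJ^T) = det(J)^2 = 102.74863225
s_max^2 = (23.5355 + sqrt(142.92523125))/2 = 17.74531705
s_min^2 = (23.5355 - sqrt(142.92523125))/2 = 5.79018295
kappa = s_max/s_min = sqrt(17.74531705/5.79018295) = 1.7506

1.7506


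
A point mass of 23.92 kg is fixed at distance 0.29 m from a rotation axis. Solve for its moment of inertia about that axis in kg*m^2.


I = m*r^2 = 23.92*0.29^2 = 2.0117

2.0117 kg*m^2


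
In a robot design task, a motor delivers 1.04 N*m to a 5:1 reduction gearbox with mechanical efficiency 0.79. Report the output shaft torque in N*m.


tau_out = tau_in * N * eta = 1.04 * 5 * 0.79 = 4.1080

4.1080 N*m


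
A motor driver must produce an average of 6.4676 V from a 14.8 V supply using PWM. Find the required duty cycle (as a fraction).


D = V_avg/V_supply = 6.4676/14.8 = 0.4370

0.4370


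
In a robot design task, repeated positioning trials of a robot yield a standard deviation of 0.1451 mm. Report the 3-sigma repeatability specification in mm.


repeatability = 3*sigma = 3*0.1451 = 0.4353

0.4353 mm


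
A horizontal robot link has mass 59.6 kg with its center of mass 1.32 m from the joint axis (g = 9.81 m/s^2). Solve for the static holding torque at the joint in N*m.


tau = m*g*L = 59.6 * 9.81 * 1.32 = 771.7723

771.7723 N*m


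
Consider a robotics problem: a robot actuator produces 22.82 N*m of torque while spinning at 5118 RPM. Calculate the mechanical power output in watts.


omega = 5118 * 2*pi/60 = 535.955707 rad/s
P = tau * omega = 22.82 * 535.955707 = 12230.5092

12230.5092 W


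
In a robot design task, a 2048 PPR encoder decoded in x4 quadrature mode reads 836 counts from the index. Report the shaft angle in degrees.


angle = counts * 360 / (PPR*4) = 836 * 360 / 8192 = 36.7383

36.7383 degrees


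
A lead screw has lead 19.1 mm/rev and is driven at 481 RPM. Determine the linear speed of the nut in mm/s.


v = lead * (RPM/60) = 19.1*481/60 = 153.1183

153.1183 mm/s


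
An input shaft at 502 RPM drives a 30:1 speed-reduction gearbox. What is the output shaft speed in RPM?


omega_out = omega_in / N = 502 / 30 = 16.7333

16.7333 RPM


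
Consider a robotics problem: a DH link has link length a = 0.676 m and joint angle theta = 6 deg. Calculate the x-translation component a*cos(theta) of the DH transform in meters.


a*cos(theta) = 0.676*cos(6 deg) = 0.6723

0.6723 m


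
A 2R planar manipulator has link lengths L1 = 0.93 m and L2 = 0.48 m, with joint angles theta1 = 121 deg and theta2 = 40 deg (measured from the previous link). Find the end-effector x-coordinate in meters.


x = L1*cos(th1) + L2*cos(th1+th2) = 0.93*cos(121 deg) + 0.48*cos(161 deg) = -0.9328

-0.9328 m


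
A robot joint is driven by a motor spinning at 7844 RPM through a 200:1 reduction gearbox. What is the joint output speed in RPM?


omega_joint = omega_motor / N = 7844 / 200 = 39.2200

39.2200 RPM


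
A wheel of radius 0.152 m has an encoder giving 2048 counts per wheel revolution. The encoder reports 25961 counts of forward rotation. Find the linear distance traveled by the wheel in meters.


revs = 25961/2048 = 12.676270
d = revs * 2*pi*r = 12.676270 * 2*pi*0.152 = 12.1064

12.1064 m


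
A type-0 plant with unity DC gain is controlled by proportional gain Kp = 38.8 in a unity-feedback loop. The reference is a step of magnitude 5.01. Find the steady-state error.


e_ss = R/(1 + Kp) = 5.01/(1 + 38.8) = 5.01/39.8000 = 0.1259

0.1259


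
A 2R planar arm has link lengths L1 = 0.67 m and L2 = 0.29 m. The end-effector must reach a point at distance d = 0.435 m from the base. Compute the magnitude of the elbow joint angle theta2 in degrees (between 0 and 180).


cos(th2) = (d^2 - L1^2 - L2^2)/(2*L1*L2) = (0.435^2 - 0.67^2 - 0.29^2)/(2*0.67*0.29) = -0.88465003
th2 = acos(-0.88465003) = 152.2085 deg

152.2085 degrees


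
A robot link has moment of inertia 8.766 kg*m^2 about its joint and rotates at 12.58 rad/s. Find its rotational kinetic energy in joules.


KE = (1/2)*I*omega^2 = 0.5*8.766*12.58^2 = 693.6378

693.6378 J


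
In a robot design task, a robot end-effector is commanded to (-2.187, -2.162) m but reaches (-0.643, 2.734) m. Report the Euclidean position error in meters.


dx = -0.643 - (-2.187) = 1.5440, dy = 2.734 - (-2.162) = 4.8960
err = sqrt(2.383936 + 23.970816) = 5.1337

5.1337 m


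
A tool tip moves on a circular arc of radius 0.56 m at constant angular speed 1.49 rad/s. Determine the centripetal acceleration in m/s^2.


a_c = omega^2 * r = 1.49^2 * 0.56 = 1.2433

1.2433 m/s^2


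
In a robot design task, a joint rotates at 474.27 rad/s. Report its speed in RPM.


RPM = 474.27 * 60/(2*pi) = 4528.9449

4528.9449 RPM


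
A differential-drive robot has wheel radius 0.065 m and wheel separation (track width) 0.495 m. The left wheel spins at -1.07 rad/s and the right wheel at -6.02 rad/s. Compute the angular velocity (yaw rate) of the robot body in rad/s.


omega = r*(wR - wL)/L = 0.065*(-6.02 - (-1.07))/0.495 = -0.6500

-0.6500 rad/s


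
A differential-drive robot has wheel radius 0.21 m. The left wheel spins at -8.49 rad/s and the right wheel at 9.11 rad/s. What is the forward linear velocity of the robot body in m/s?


v = r*(wR + wL)/2 = 0.21*(9.11 + -8.49)/2 = 0.0651

0.0651 m/s


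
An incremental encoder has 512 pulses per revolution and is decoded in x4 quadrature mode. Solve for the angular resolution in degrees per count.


resolution = 360 / (PPR * 4) = 360 / 2048 = 0.1758

0.1758 degrees


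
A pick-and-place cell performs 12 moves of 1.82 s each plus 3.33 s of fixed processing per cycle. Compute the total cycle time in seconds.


T = 12*1.82 + 3.33 = 25.1700

25.1700 s


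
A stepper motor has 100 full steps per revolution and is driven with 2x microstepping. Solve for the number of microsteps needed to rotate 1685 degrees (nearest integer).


step_size = 360/(100*2) = 360/200 = 1.800000 deg
n = 1685/(360/200) = 1685*200/360 = 936.1111 -> 936

936 steps


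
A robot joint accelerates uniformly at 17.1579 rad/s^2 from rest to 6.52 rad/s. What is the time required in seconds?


t = delta_omega / alpha = 6.52 / 17.1579 = 0.3800

0.3800 s


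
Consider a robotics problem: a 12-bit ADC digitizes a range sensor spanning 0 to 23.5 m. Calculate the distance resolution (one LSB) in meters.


res = range / 2^n = 23.5/2^12 = 23.5/4096 = 0.0057

0.0057 m


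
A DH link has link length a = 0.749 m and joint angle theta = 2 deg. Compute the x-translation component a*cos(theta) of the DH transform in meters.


a*cos(theta) = 0.749*cos(2 deg) = 0.7485

0.7485 m


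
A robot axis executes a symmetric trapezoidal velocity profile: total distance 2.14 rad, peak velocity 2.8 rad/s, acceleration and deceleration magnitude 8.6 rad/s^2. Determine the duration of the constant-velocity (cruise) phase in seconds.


t_acc = v/a = 0.325581 s, d_acc = v^2/(2a) = 0.455814 rad each
d_cruise = 2.14 - 2*0.455814 = 1.228372 rad
t_cruise = d_cruise/v = 1.228372/2.8 = 0.4387

0.4387 s


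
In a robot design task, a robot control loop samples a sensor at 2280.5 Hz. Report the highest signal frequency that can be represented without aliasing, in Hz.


f_max = f_s/2 = 2280.5/2 = 1140.2500

1140.2500 Hz


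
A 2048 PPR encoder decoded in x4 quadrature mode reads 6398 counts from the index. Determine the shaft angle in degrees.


angle = counts * 360 / (PPR*4) = 6398 * 360 / 8192 = 281.1621

281.1621 degrees


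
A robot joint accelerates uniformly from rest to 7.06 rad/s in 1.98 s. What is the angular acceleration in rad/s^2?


alpha = delta_omega / t = 7.06 / 1.98 = 3.5657

3.5657 rad/s^2


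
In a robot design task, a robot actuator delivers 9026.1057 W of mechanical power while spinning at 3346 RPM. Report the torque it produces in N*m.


omega = 3346 * 2*pi/60 = 350.392301 rad/s
tau = P / omega = 9026.1057 / 350.392301 = 25.7600

25.7600 N*m


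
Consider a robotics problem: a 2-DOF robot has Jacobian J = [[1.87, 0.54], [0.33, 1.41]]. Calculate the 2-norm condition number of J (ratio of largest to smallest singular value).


JJ^T eigenvalues: trace(JJ^T) = 5.8855, det(JJ^T) = det(J)^2 = 6.04422225
s_max^2 = (5.8855 + sqrt(10.46222125))/2 = 4.56001785
s_min^2 = (5.8855 - sqrt(10.46222125))/2 = 1.32548215
kappa = s_max/s_min = sqrt(4.56001785/1.32548215) = 1.8548

1.8548


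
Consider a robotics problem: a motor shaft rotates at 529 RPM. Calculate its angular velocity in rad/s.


omega = 529 * 2*pi/60 = 55.3968

55.3968 rad/s


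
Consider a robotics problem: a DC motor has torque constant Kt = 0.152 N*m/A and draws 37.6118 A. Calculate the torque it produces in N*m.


tau = Kt * I = 0.152*37.6118 = 5.7170

5.7170 N*m


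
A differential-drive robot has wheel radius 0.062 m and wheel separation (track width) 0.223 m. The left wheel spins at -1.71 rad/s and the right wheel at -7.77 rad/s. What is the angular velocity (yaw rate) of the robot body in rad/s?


omega = r*(wR - wL)/L = 0.062*(-7.77 - (-1.71))/0.223 = -1.6848

-1.6848 rad/s


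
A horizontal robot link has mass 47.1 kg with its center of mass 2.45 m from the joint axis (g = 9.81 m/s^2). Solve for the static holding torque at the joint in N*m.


tau = m*g*L = 47.1 * 9.81 * 2.45 = 1132.0250

1132.0250 N*m


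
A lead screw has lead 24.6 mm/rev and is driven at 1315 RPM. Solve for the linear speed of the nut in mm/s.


v = lead * (RPM/60) = 24.6*1315/60 = 539.1500

539.1500 mm/s


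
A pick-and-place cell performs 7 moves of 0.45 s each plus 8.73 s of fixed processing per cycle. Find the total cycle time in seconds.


T = 7*0.45 + 8.73 = 11.8800

11.8800 s


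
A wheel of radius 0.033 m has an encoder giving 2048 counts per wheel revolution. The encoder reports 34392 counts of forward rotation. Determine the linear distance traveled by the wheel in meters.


revs = 34392/2048 = 16.792969
d = revs * 2*pi*r = 16.792969 * 2*pi*0.033 = 3.4819

3.4819 m


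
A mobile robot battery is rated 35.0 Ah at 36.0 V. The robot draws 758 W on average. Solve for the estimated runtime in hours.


E = 35.0*36.0 = 1260.0000 Wh
t = E/P = 1260.0000/758 = 1.6623

1.6623 hours


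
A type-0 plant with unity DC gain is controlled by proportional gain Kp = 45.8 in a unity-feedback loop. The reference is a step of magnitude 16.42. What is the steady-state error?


e_ss = R/(1 + Kp) = 16.42/(1 + 45.8) = 16.42/46.8000 = 0.3509

0.3509


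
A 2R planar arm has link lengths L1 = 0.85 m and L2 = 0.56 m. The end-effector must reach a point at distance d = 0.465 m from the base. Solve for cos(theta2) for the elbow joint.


cos(th2) = (d^2 - L1^2 - L2^2)/(2*L1*L2) = (0.465^2 - 0.85^2 - 0.56^2)/(2*0.85*0.56) = -0.8612

-0.8612


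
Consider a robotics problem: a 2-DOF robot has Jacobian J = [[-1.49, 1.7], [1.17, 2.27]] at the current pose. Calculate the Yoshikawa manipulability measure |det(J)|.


det(J) = -1.49*2.27 - (1.7)*(1.17) = -5.3713
|det(J)| = 5.3713

5.3713


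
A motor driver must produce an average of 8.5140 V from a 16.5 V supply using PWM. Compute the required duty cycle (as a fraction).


D = V_avg/V_supply = 8.5140/16.5 = 0.5160

0.5160


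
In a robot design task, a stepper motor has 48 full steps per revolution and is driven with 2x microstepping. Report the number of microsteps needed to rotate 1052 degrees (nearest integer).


step_size = 360/(48*2) = 360/96 = 3.750000 deg
n = 1052/(360/96) = 1052*96/360 = 280.5333 -> 281

281 steps


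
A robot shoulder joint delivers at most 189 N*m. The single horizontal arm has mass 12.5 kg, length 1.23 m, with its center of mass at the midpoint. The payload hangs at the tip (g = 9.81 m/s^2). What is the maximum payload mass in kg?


tau_arm = m_arm*g*(L/2) = 12.5*9.81*1.23/2 = 75.4144 N*m
tau_payload = tau_max - tau_arm = 189 - 75.4144 = 113.5856
m_payload = tau_payload / (g*L) = 113.5856 / (9.81*1.23) = 9.4135

9.4135 kg


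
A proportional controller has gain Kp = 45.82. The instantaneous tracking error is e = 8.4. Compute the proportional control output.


u_P = Kp * e = 45.82 * 8.4 = 384.8880

384.8880


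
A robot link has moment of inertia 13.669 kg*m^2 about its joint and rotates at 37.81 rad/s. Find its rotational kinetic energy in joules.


KE = (1/2)*I*omega^2 = 0.5*13.669*37.81^2 = 9770.5745

9770.5745 J


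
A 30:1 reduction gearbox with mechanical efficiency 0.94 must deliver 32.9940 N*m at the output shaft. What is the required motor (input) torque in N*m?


tau_in = tau_out / (N * eta) = 32.9940 / (30 * 0.94) = 1.1700

1.1700 N*m


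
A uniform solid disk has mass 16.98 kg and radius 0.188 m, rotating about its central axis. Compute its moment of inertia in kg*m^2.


I = (1/2)*m*R^2 = 0.5*16.98*0.188^2 = 0.3001

0.3001 kg*m^2


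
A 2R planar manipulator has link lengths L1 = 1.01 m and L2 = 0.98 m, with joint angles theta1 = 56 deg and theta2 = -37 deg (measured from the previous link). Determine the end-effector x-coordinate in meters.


x = L1*cos(th1) + L2*cos(th1+th2) = 1.01*cos(56 deg) + 0.98*cos(19 deg) = 1.4914

1.4914 m


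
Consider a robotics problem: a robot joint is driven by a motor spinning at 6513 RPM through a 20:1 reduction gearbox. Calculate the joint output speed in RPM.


omega_joint = omega_motor / N = 6513 / 20 = 325.6500

325.6500 RPM


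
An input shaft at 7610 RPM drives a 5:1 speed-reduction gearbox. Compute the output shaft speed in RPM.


omega_out = omega_in / N = 7610 / 5 = 1522.0000

1522.0000 RPM


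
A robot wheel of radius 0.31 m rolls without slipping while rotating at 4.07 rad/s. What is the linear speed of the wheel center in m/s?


v = omega * r = 4.07 * 0.31 = 1.2617

1.2617 m/s


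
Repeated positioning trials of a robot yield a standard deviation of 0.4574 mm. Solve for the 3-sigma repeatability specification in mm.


repeatability = 3*sigma = 3*0.4574 = 1.3722

1.3722 mm


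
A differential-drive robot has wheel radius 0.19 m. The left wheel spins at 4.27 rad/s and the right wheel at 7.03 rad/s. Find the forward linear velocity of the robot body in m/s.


v = r*(wR + wL)/2 = 0.19*(7.03 + 4.27)/2 = 1.0735

1.0735 m/s


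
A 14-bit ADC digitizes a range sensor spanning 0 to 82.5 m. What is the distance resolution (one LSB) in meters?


res = range / 2^n = 82.5/2^14 = 82.5/16384 = 0.0050

0.0050 m


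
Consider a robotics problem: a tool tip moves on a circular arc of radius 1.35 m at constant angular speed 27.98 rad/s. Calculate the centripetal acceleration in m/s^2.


a_c = omega^2 * r = 27.98^2 * 1.35 = 1056.8885

1056.8885 m/s^2


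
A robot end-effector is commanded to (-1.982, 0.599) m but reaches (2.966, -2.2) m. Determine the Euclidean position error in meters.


dx = 2.966 - (-1.982) = 4.9480, dy = -2.2 - (0.599) = -2.7990
err = sqrt(24.482704 + 7.834401) = 5.6848

5.6848 m


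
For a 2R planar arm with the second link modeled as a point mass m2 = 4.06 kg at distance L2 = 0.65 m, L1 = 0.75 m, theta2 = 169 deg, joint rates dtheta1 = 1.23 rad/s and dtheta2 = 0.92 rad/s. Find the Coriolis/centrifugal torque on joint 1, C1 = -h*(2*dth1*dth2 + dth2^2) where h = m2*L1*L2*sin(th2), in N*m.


h = m2*L1*L2*sin(th2) = 4.06*0.75*0.65*sin(169 deg) = 0.377659
C1 = -h*(2*1.23*0.92 + 0.92^2) = -0.377659*3.1096 = -1.1744

-1.1744 N*m


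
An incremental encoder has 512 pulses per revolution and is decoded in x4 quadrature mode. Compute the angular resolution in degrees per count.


resolution = 360 / (PPR * 4) = 360 / 2048 = 0.1758

0.1758 degrees


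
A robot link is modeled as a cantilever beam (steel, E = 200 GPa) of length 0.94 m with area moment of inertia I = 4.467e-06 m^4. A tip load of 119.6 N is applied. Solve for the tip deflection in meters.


delta = F*L^3/(3*E*I) = 119.6*0.94^3/(3*2.000e+11*4.467e-06)
      = 99.3378464/2680200 = 3.7064e-05

3.7064e-05 m


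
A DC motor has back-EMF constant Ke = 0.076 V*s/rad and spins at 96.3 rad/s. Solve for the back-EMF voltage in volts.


V_emf = Ke * omega = 0.076*96.3 = 7.3188

7.3188 V


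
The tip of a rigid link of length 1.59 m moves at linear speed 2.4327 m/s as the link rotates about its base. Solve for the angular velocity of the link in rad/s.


omega = v / L = 2.4327 / 1.59 = 1.5300

1.5300 rad/s


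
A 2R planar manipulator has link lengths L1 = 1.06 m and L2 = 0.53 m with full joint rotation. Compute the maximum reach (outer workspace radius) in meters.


r_max = L1 + L2 = 1.06 + 0.53 = 1.5900

1.5900 m


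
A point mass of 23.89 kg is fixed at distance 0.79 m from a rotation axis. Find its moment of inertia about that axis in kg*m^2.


I = m*r^2 = 23.89*0.79^2 = 14.9097

14.9097 kg*m^2


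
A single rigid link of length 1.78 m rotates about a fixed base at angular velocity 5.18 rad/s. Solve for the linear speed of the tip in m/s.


v = L*omega = 1.78 * 5.18 = 9.2204

9.2204 m/s


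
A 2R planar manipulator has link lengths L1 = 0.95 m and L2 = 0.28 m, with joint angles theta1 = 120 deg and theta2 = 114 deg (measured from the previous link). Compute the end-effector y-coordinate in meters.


y = L1*sin(th1) + L2*sin(th1+th2) = 0.95*sin(120 deg) + 0.28*sin(234 deg) = 0.5962

0.5962 m


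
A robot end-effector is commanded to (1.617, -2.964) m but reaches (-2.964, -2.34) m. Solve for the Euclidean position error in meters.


dx = -2.964 - (1.617) = -4.5810, dy = -2.34 - (-2.964) = 0.6240
err = sqrt(20.985561 + 0.389376) = 4.6233

4.6233 m


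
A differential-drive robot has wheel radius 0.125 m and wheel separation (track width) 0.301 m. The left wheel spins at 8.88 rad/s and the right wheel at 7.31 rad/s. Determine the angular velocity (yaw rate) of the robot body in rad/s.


omega = r*(wR - wL)/L = 0.125*(7.31 - (8.88))/0.301 = -0.6520

-0.6520 rad/s


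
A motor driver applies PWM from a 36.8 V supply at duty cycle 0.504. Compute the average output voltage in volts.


V_avg = V_supply * D = 36.8*0.504 = 18.5472

18.5472 V


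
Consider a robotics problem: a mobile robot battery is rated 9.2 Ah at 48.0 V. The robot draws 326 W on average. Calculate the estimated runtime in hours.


E = 9.2*48.0 = 441.6000 Wh
t = E/P = 441.6000/326 = 1.3546

1.3546 hours


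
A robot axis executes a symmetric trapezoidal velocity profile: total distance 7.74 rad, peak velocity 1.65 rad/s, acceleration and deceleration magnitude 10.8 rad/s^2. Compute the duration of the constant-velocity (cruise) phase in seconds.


t_acc = v/a = 0.152778 s, d_acc = v^2/(2a) = 0.126042 rad each
d_cruise = 7.74 - 2*0.126042 = 7.487916 rad
t_cruise = d_cruise/v = 7.487916/1.65 = 4.5381

4.5381 s


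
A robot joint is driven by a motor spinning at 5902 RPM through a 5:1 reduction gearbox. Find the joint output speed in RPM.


omega_joint = omega_motor / N = 5902 / 5 = 1180.4000

1180.4000 RPM


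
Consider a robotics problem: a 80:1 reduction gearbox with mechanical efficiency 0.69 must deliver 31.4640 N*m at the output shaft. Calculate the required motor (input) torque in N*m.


tau_in = tau_out / (N * eta) = 31.4640 / (80 * 0.69) = 0.5700

0.5700 N*m


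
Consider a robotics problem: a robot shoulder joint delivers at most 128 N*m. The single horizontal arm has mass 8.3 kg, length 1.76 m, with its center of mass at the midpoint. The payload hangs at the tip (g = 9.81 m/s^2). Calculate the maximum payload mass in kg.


tau_arm = m_arm*g*(L/2) = 8.3*9.81*1.76/2 = 71.6522 N*m
tau_payload = tau_max - tau_arm = 128 - 71.6522 = 56.3478
m_payload = tau_payload / (g*L) = 56.3478 / (9.81*1.76) = 3.2636

3.2636 kg


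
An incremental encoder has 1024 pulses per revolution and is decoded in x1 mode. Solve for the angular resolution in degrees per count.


resolution = 360 / (PPR * 1) = 360 / 1024 = 0.3516

0.3516 degrees


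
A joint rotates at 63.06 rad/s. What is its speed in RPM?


RPM = 63.06 * 60/(2*pi) = 602.1786

602.1786 RPM


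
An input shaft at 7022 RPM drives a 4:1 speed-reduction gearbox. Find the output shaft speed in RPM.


omega_out = omega_in / N = 7022 / 4 = 1755.5000

1755.5000 RPM


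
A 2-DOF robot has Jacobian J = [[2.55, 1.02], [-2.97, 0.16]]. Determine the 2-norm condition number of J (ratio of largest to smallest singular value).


JJ^T eigenvalues: trace(JJ^T) = 16.3894, det(JJ^T) = det(J)^2 = 11.81571876
s_max^2 = (16.3894 + sqrt(221.34955732))/2 = 15.63361049
s_min^2 = (16.3894 - sqrt(221.34955732))/2 = 0.75578951
kappa = s_max/s_min = sqrt(15.63361049/0.75578951) = 4.5481

4.5481


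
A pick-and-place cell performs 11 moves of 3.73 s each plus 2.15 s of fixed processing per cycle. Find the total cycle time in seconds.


T = 11*3.73 + 2.15 = 43.1800

43.1800 s


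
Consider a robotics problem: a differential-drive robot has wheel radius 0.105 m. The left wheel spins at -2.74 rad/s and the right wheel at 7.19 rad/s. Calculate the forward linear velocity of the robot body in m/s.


v = r*(wR + wL)/2 = 0.105*(7.19 + -2.74)/2 = 0.2336

0.2336 m/s


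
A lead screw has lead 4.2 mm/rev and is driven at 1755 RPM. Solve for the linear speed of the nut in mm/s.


v = lead * (RPM/60) = 4.2*1755/60 = 122.8500

122.8500 mm/s


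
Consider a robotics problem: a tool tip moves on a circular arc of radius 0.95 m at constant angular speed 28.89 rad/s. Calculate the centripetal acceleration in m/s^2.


a_c = omega^2 * r = 28.89^2 * 0.95 = 792.9005

792.9005 m/s^2


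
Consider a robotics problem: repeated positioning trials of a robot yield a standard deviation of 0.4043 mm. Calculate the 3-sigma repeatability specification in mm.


repeatability = 3*sigma = 3*0.4043 = 1.2129

1.2129 mm


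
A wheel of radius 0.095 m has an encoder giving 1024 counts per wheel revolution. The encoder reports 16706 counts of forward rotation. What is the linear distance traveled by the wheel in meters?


revs = 16706/1024 = 16.314453
d = revs * 2*pi*r = 16.314453 * 2*pi*0.095 = 9.7381

9.7381 m


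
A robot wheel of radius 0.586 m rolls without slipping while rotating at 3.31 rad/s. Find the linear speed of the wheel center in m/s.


v = omega * r = 3.31 * 0.586 = 1.9397

1.9397 m/s


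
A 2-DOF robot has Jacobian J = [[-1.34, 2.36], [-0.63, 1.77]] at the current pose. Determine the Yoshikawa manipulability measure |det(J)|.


det(J) = -1.34*1.77 - (2.36)*(-0.63) = -0.8850
|det(J)| = 0.8850

0.8850


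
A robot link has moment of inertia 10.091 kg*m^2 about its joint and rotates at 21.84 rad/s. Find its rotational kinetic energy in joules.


KE = (1/2)*I*omega^2 = 0.5*10.091*21.84^2 = 2406.6308

2406.6308 J


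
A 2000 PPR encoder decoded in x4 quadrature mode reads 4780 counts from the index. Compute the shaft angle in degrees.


angle = counts * 360 / (PPR*4) = 4780 * 360 / 8000 = 215.1000

215.1000 degrees


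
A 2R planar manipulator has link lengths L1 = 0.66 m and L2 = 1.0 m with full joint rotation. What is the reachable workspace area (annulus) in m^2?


r_max = L1 + L2 = 1.6600, r_min = |L1 - L2| = 0.3400
A = pi*(r_max^2 - r_min^2) = pi*(2.7556 - 0.1156) = 8.2938

8.2938 m^2


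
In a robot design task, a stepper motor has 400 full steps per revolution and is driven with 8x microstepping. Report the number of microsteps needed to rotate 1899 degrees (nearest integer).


step_size = 360/(400*8) = 360/3200 = 0.112500 deg
n = 1899/(360/3200) = 1899*3200/360 = 16880

16880 steps


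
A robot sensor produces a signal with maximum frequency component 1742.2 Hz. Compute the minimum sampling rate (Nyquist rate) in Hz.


f_s,min = 2*f_max = 2*1742.2 = 3484.4000

3484.4000 Hz


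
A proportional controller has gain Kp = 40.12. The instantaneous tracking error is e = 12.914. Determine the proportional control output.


u_P = Kp * e = 40.12 * 12.914 = 518.1097

518.1097


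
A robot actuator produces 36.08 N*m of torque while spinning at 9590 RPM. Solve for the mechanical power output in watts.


omega = 9590 * 2*pi/60 = 1004.262452 rad/s
P = tau * omega = 36.08 * 1004.262452 = 36233.7893

36233.7893 W
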